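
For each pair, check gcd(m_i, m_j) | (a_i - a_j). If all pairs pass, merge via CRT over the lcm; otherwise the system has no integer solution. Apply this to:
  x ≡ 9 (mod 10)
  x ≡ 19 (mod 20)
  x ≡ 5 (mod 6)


Moduli 10, 20, 6 are not pairwise coprime, so CRT works modulo lcm(m_i) when all pairwise compatibility conditions hold.
Pairwise compatibility: gcd(m_i, m_j) must divide a_i - a_j for every pair.
Merge one congruence at a time:
  Start: x ≡ 9 (mod 10).
  Combine with x ≡ 19 (mod 20): gcd(10, 20) = 10; 19 - 9 = 10, which IS divisible by 10, so compatible.
    Write x = 9 + 10·t and substitute into x ≡ 19 (mod 20): 10·t ≡ 19 − 9 = 10 (mod 20).
    Divide the congruence (and modulus) by g = 10: 1·t ≡ 1 (mod 2).
    So t ≡ 1 (mod 2).
    Then x = 9 + 10·1 = 19, valid modulo lcm(10, 20) = 20: x ≡ 19 (mod 20).
  Combine with x ≡ 5 (mod 6): gcd(20, 6) = 2; 5 - 19 = -14, which IS divisible by 2, so compatible.
    Write x = 19 + 20·t and substitute into x ≡ 5 (mod 6): 20·t ≡ 5 − 19 = -14 (mod 6).
    Divide the congruence (and modulus) by g = 2: 10·t ≡ -7 (mod 3).
    Reduce coefficients mod 3: 1·t ≡ 2 (mod 3).
    So t ≡ 2 (mod 3).
    Then x = 19 + 20·2 = 59, valid modulo lcm(20, 6) = 60: x ≡ 59 (mod 60).
Verify: 59 mod 10 = 9, 59 mod 20 = 19, 59 mod 6 = 5.

x ≡ 59 (mod 60).


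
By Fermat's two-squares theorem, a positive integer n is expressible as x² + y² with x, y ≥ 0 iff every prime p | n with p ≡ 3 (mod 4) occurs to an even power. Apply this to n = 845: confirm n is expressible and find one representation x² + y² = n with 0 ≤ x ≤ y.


Step 1: Factor n = 845 = 5 · 13^2.
Step 2: Check the mod-4 condition on each prime factor: 5 ≡ 1 (mod 4), exponent 1; 13 ≡ 1 (mod 4), exponent 2.
All primes ≡ 3 (mod 4) appear to even exponent (or don't appear), so by the two-squares theorem n IS expressible as a sum of two squares.
Step 3: Build a representation. Here n = 5 · 13 · 13 is a product of primes ≡ 1 (mod 4). Each prime p ≡ 1 (mod 4) is itself a sum of two squares; find a² by testing p − a² for a perfect square:
  5: 5 − 1² = 4 = 2² ⇒ 5 = 1² + 2².
  13: 13 − 1² = 12, 13 − 2² = 9 = 3² ⇒ 13 = 2² + 3².
  Combine using the Brahmagupta–Fibonacci identity (a² + b²)(c² + d²) = (ac − bd)² + (ad + bc)² = (ac + bd)² + (ad − bc)²:
  5 · 13 = 65: from (1² + 2²)(2² + 3²), take (1·2 − 2·3, 1·3 + 2·2) = (2 − 6, 3 + 4) = (-4, 7); dropping signs (only squares matter) gives (4, 7); check 4² + 7² = 16 + 49 = 65 ✓.
  65 · 13 = 845: from (4² + 7²)(2² + 3²), take (4·2 − 7·3, 4·3 + 7·2) = (8 − 21, 12 + 14) = (-13, 26); dropping signs (only squares matter) gives (13, 26); check 13² + 26² = 169 + 676 = 845 ✓.
Step 4: Order so x ≤ y and verify: 13² + 26² = 169 + 676 = 845 = n. ✓

n = 845 = 13² + 26² (one valid representation with x ≤ y).


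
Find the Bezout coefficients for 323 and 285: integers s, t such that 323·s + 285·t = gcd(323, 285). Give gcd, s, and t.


Euclidean algorithm on (323, 285) — divide until remainder is 0:
  323 = 1 · 285 + 38
  285 = 7 · 38 + 19
  38 = 2 · 19 + 0
gcd(323, 285) = 19.
Track Bezout coefficients alongside the remainders: start with r₀ = 323 = a·1 + b·0 (s = 1, t = 0) and r₁ = 285 = a·0 + b·1 (s = 0, t = 1); each new remainder r_{k+1} = r_{k-1} − q_k·r_k inherits s_{k+1} = s_{k-1} − q_k·s_k, t_{k+1} = t_{k-1} − q_k·t_k, so r_k = a·s_k + b·t_k at every step:
  q = 1: r = 38, s = 1 − 1·0 = 1, t = 0 − 1·1 = -1  (check: 323·1 + 285·(-1) = 38)
  q = 7: r = 19, s = 0 − 7·1 = -7, t = 1 − 7·(-1) = 8  (check: 323·(-7) + 285·8 = 19)
The row with r = 19 (the gcd) gives the Bezout coefficients s = -7, t = 8.
Result: 323 · (-7) + 285 · (8) = 19.

gcd(323, 285) = 19; s = -7, t = 8 (check: 323·(-7) + 285·8 = 19).


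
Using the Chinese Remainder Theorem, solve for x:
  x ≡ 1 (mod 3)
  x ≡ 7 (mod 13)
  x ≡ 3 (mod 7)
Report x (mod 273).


Moduli 3, 13, 7 are pairwise coprime; by CRT there is a unique solution modulo M = 3 · 13 · 7 = 273.
Solve pairwise, accumulating the modulus:
  Start with x ≡ 1 (mod 3).
  Combine with x ≡ 7 (mod 13): since gcd(3, 13) = 1, we get a unique residue mod 39.
    Write x = 1 + 3·t and substitute into x ≡ 7 (mod 13): 3·t ≡ 7 − 1 = 6 (mod 13).
    The inverse of 3 mod 13 is 9 (since 3·9 = 27 = 2·13 + 1), so t ≡ 9·6 = 54 ≡ 2 (mod 13).
    Then x = 1 + 3·2 = 7, valid modulo lcm(3, 13) = 39: x ≡ 7 (mod 39).
  Combine with x ≡ 3 (mod 7): since gcd(39, 7) = 1, we get a unique residue mod 273.
    Write x = 7 + 39·t and substitute into x ≡ 3 (mod 7): 39·t ≡ 3 − 7 = -4 (mod 7).
    Reduce coefficients mod 7: 4·t ≡ 3 (mod 7).
    The inverse of 4 mod 7 is 2 (since 4·2 = 8 = 1·7 + 1), so t ≡ 2·3 = 6 ≡ 6 (mod 7).
    Then x = 7 + 39·6 = 241, valid modulo lcm(39, 7) = 273: x ≡ 241 (mod 273).
Verify: 241 mod 3 = 1 ✓, 241 mod 13 = 7 ✓, 241 mod 7 = 3 ✓.

x ≡ 241 (mod 273).


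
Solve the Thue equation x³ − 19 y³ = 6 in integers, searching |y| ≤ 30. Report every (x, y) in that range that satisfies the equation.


The equation is x³ - 19y³ = 6. For fixed y, x³ = 19·y³ + 6, so a solution requires the RHS to be a perfect cube.
Strategy: iterate y from -30 to 30, compute RHS = 19·y³ + 6, and check whether it is a (positive or negative) perfect cube.
Check small values of y:
  y = 0: RHS = 6 is not a perfect cube.
  y = 1: RHS = 25 is not a perfect cube.
  y = -1: RHS = -13 is not a perfect cube.
  y = 2: RHS = 158 is not a perfect cube.
  y = -2: RHS = -146 is not a perfect cube.
  y = 3: RHS = 519 is not a perfect cube.
  y = -3: RHS = -507 is not a perfect cube.
Continuing the search up to |y| = 30 finds no solutions either.
No (x, y) in the scanned range satisfies the equation.

No integer solutions with |y| ≤ 30.


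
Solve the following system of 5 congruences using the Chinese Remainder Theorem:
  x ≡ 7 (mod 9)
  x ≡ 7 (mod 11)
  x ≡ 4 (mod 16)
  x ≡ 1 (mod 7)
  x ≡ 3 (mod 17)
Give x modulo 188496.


Product of moduli M = 9 · 11 · 16 · 7 · 17 = 188496.
Merge one congruence at a time:
  Start: x ≡ 7 (mod 9).
  Combine with x ≡ 7 (mod 11); new modulus lcm = 99.
    Write x = 7 + 9·t and substitute into x ≡ 7 (mod 11): 9·t ≡ 7 − 7 = 0 (mod 11).
    The inverse of 9 mod 11 is 5 (since 9·5 = 45 = 4·11 + 1), so t ≡ 5·0 = 0 ≡ 0 (mod 11).
    Then x = 7 + 9·0 = 7, valid modulo lcm(9, 11) = 99: x ≡ 7 (mod 99).
  Combine with x ≡ 4 (mod 16); new modulus lcm = 1584.
    Write x = 7 + 99·t and substitute into x ≡ 4 (mod 16): 99·t ≡ 4 − 7 = -3 (mod 16).
    Reduce coefficients mod 16: 3·t ≡ 13 (mod 16).
    The inverse of 3 mod 16 is 11 (since 3·11 = 33 = 2·16 + 1), so t ≡ 11·13 = 143 ≡ 15 (mod 16).
    Then x = 7 + 99·15 = 1492, valid modulo lcm(99, 16) = 1584: x ≡ 1492 (mod 1584).
  Combine with x ≡ 1 (mod 7); new modulus lcm = 11088.
    Write x = 1492 + 1584·t and substitute into x ≡ 1 (mod 7): 1584·t ≡ 1 − 1492 = -1491 (mod 7).
    Reduce coefficients mod 7: 2·t ≡ 0 (mod 7).
    The inverse of 2 mod 7 is 4 (since 2·4 = 8 = 1·7 + 1), so t ≡ 4·0 = 0 ≡ 0 (mod 7).
    Then x = 1492 + 1584·0 = 1492, valid modulo lcm(1584, 7) = 11088: x ≡ 1492 (mod 11088).
  Combine with x ≡ 3 (mod 17); new modulus lcm = 188496.
    Write x = 1492 + 11088·t and substitute into x ≡ 3 (mod 17): 11088·t ≡ 3 − 1492 = -1489 (mod 17).
    Reduce coefficients mod 17: 4·t ≡ 7 (mod 17).
    The inverse of 4 mod 17 is 13 (since 4·13 = 52 = 3·17 + 1), so t ≡ 13·7 = 91 ≡ 6 (mod 17).
    Then x = 1492 + 11088·6 = 68020, valid modulo lcm(11088, 17) = 188496: x ≡ 68020 (mod 188496).
Verify against each original: 68020 mod 9 = 7, 68020 mod 11 = 7, 68020 mod 16 = 4, 68020 mod 7 = 1, 68020 mod 17 = 3.

x ≡ 68020 (mod 188496).


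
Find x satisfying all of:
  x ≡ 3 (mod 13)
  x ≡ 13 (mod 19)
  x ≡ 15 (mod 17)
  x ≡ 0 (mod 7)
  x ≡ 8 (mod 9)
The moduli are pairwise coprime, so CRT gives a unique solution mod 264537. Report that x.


Product of moduli M = 13 · 19 · 17 · 7 · 9 = 264537.
Merge one congruence at a time:
  Start: x ≡ 3 (mod 13).
  Combine with x ≡ 13 (mod 19); new modulus lcm = 247.
    Write x = 3 + 13·t and substitute into x ≡ 13 (mod 19): 13·t ≡ 13 − 3 = 10 (mod 19).
    The inverse of 13 mod 19 is 3 (since 13·3 = 39 = 2·19 + 1), so t ≡ 3·10 = 30 ≡ 11 (mod 19).
    Then x = 3 + 13·11 = 146, valid modulo lcm(13, 19) = 247: x ≡ 146 (mod 247).
  Combine with x ≡ 15 (mod 17); new modulus lcm = 4199.
    Write x = 146 + 247·t and substitute into x ≡ 15 (mod 17): 247·t ≡ 15 − 146 = -131 (mod 17).
    Reduce coefficients mod 17: 9·t ≡ 5 (mod 17).
    The inverse of 9 mod 17 is 2 (since 9·2 = 18 = 1·17 + 1), so t ≡ 2·5 = 10 ≡ 10 (mod 17).
    Then x = 146 + 247·10 = 2616, valid modulo lcm(247, 17) = 4199: x ≡ 2616 (mod 4199).
  Combine with x ≡ 0 (mod 7); new modulus lcm = 29393.
    Write x = 2616 + 4199·t and substitute into x ≡ 0 (mod 7): 4199·t ≡ 0 − 2616 = -2616 (mod 7).
    Reduce coefficients mod 7: 6·t ≡ 2 (mod 7).
    The inverse of 6 mod 7 is 6 (since 6·6 = 36 = 5·7 + 1), so t ≡ 6·2 = 12 ≡ 5 (mod 7).
    Then x = 2616 + 4199·5 = 23611, valid modulo lcm(4199, 7) = 29393: x ≡ 23611 (mod 29393).
  Combine with x ≡ 8 (mod 9); new modulus lcm = 264537.
    Write x = 23611 + 29393·t and substitute into x ≡ 8 (mod 9): 29393·t ≡ 8 − 23611 = -23603 (mod 9).
    Reduce coefficients mod 9: 8·t ≡ 4 (mod 9).
    The inverse of 8 mod 9 is 8 (since 8·8 = 64 = 7·9 + 1), so t ≡ 8·4 = 32 ≡ 5 (mod 9).
    Then x = 23611 + 29393·5 = 170576, valid modulo lcm(29393, 9) = 264537: x ≡ 170576 (mod 264537).
Verify against each original: 170576 mod 13 = 3, 170576 mod 19 = 13, 170576 mod 17 = 15, 170576 mod 7 = 0, 170576 mod 9 = 8.

x ≡ 170576 (mod 264537).


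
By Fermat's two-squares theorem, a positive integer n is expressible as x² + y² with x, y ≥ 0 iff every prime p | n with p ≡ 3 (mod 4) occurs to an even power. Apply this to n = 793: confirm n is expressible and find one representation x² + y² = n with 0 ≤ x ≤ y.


Step 1: Factor n = 793 = 13 · 61.
Step 2: Check the mod-4 condition on each prime factor: 13 ≡ 1 (mod 4), exponent 1; 61 ≡ 1 (mod 4), exponent 1.
All primes ≡ 3 (mod 4) appear to even exponent (or don't appear), so by the two-squares theorem n IS expressible as a sum of two squares.
Step 3: Build a representation. Here n = 13 · 61 is a product of primes ≡ 1 (mod 4). Each prime p ≡ 1 (mod 4) is itself a sum of two squares; find a² by testing p − a² for a perfect square:
  13: 13 − 1² = 12, 13 − 2² = 9 = 3² ⇒ 13 = 2² + 3².
  61: 61 − 1² = 60, 61 − 2² = 57, 61 − 3² = 52, 61 − 4² = 45, 61 − 5² = 36 = 6² ⇒ 61 = 5² + 6².
  Combine using the Brahmagupta–Fibonacci identity (a² + b²)(c² + d²) = (ac − bd)² + (ad + bc)² = (ac + bd)² + (ad − bc)²:
  13 · 61 = 793: from (2² + 3²)(5² + 6²), take (2·5 − 3·6, 2·6 + 3·5) = (10 − 18, 12 + 15) = (-8, 27); dropping signs (only squares matter) gives (8, 27); check 8² + 27² = 64 + 729 = 793 ✓.
Step 4: Order so x ≤ y and verify: 8² + 27² = 64 + 729 = 793 = n. ✓

n = 793 = 8² + 27² (one valid representation with x ≤ y).


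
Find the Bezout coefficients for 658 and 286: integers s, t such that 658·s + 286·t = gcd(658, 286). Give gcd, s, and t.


Euclidean algorithm on (658, 286) — divide until remainder is 0:
  658 = 2 · 286 + 86
  286 = 3 · 86 + 28
  86 = 3 · 28 + 2
  28 = 14 · 2 + 0
gcd(658, 286) = 2.
Track Bezout coefficients alongside the remainders: start with r₀ = 658 = a·1 + b·0 (s = 1, t = 0) and r₁ = 286 = a·0 + b·1 (s = 0, t = 1); each new remainder r_{k+1} = r_{k-1} − q_k·r_k inherits s_{k+1} = s_{k-1} − q_k·s_k, t_{k+1} = t_{k-1} − q_k·t_k, so r_k = a·s_k + b·t_k at every step:
  q = 2: r = 86, s = 1 − 2·0 = 1, t = 0 − 2·1 = -2  (check: 658·1 + 286·(-2) = 86)
  q = 3: r = 28, s = 0 − 3·1 = -3, t = 1 − 3·(-2) = 7  (check: 658·(-3) + 286·7 = 28)
  q = 3: r = 2, s = 1 − 3·(-3) = 10, t = -2 − 3·7 = -23  (check: 658·10 + 286·(-23) = 2)
The row with r = 2 (the gcd) gives the Bezout coefficients s = 10, t = -23.
Result: 658 · (10) + 286 · (-23) = 2.

gcd(658, 286) = 2; s = 10, t = -23 (check: 658·10 + 286·(-23) = 2).


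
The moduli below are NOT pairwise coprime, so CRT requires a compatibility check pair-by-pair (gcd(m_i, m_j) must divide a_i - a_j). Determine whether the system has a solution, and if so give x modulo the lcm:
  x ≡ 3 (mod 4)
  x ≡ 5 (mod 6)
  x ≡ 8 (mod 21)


Moduli 4, 6, 21 are not pairwise coprime, so CRT works modulo lcm(m_i) when all pairwise compatibility conditions hold.
Pairwise compatibility: gcd(m_i, m_j) must divide a_i - a_j for every pair.
Merge one congruence at a time:
  Start: x ≡ 3 (mod 4).
  Combine with x ≡ 5 (mod 6): gcd(4, 6) = 2; 5 - 3 = 2, which IS divisible by 2, so compatible.
    Write x = 3 + 4·t and substitute into x ≡ 5 (mod 6): 4·t ≡ 5 − 3 = 2 (mod 6).
    Divide the congruence (and modulus) by g = 2: 2·t ≡ 1 (mod 3).
    The inverse of 2 mod 3 is 2 (since 2·2 = 4 = 1·3 + 1), so t ≡ 2·1 = 2 ≡ 2 (mod 3).
    Then x = 3 + 4·2 = 11, valid modulo lcm(4, 6) = 12: x ≡ 11 (mod 12).
  Combine with x ≡ 8 (mod 21): gcd(12, 21) = 3; 8 - 11 = -3, which IS divisible by 3, so compatible.
    Write x = 11 + 12·t and substitute into x ≡ 8 (mod 21): 12·t ≡ 8 − 11 = -3 (mod 21).
    Divide the congruence (and modulus) by g = 3: 4·t ≡ -1 (mod 7).
    Reduce coefficients mod 7: 4·t ≡ 6 (mod 7).
    The inverse of 4 mod 7 is 2 (since 4·2 = 8 = 1·7 + 1), so t ≡ 2·6 = 12 ≡ 5 (mod 7).
    Then x = 11 + 12·5 = 71, valid modulo lcm(12, 21) = 84: x ≡ 71 (mod 84).
Verify: 71 mod 4 = 3, 71 mod 6 = 5, 71 mod 21 = 8.

x ≡ 71 (mod 84).


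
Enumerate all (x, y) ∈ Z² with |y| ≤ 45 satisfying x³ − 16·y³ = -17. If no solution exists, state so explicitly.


The equation is x³ - 16y³ = -17. For fixed y, x³ = 16·y³ − 17, so a solution requires the RHS to be a perfect cube.
Strategy: iterate y from -45 to 45, compute RHS = 16·y³ − 17, and check whether it is a (positive or negative) perfect cube.
Check small values of y:
  y = 0: RHS = -17 is not a perfect cube.
  y = 1: RHS = -1 = (-1)³ ⇒ x = -1 works.
  y = -1: RHS = -33 is not a perfect cube.
  y = 2: RHS = 111 is not a perfect cube.
  y = -2: RHS = -145 is not a perfect cube.
  y = 3: RHS = 415 is not a perfect cube.
  y = -3: RHS = -449 is not a perfect cube.
Continuing the search up to |y| = 45 finds no further solutions beyond those listed.
Collected solutions: (-1, 1).

Solutions (with |y| ≤ 45): (-1, 1).


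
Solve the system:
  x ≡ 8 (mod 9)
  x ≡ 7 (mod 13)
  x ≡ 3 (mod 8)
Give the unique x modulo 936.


Moduli 9, 13, 8 are pairwise coprime; by CRT there is a unique solution modulo M = 9 · 13 · 8 = 936.
Solve pairwise, accumulating the modulus:
  Start with x ≡ 8 (mod 9).
  Combine with x ≡ 7 (mod 13): since gcd(9, 13) = 1, we get a unique residue mod 117.
    Write x = 8 + 9·t and substitute into x ≡ 7 (mod 13): 9·t ≡ 7 − 8 = -1 (mod 13).
    Reduce coefficients mod 13: 9·t ≡ 12 (mod 13).
    The inverse of 9 mod 13 is 3 (since 9·3 = 27 = 2·13 + 1), so t ≡ 3·12 = 36 ≡ 10 (mod 13).
    Then x = 8 + 9·10 = 98, valid modulo lcm(9, 13) = 117: x ≡ 98 (mod 117).
  Combine with x ≡ 3 (mod 8): since gcd(117, 8) = 1, we get a unique residue mod 936.
    Write x = 98 + 117·t and substitute into x ≡ 3 (mod 8): 117·t ≡ 3 − 98 = -95 (mod 8).
    Reduce coefficients mod 8: 5·t ≡ 1 (mod 8).
    The inverse of 5 mod 8 is 5 (since 5·5 = 25 = 3·8 + 1), so t ≡ 5·1 = 5 ≡ 5 (mod 8).
    Then x = 98 + 117·5 = 683, valid modulo lcm(117, 8) = 936: x ≡ 683 (mod 936).
Verify: 683 mod 9 = 8 ✓, 683 mod 13 = 7 ✓, 683 mod 8 = 3 ✓.

x ≡ 683 (mod 936).


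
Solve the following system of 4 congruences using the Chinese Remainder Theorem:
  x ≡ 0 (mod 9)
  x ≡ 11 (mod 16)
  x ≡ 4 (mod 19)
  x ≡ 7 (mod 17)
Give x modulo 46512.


Product of moduli M = 9 · 16 · 19 · 17 = 46512.
Merge one congruence at a time:
  Start: x ≡ 0 (mod 9).
  Combine with x ≡ 11 (mod 16); new modulus lcm = 144.
    Write x = 0 + 9·t and substitute into x ≡ 11 (mod 16): 9·t ≡ 11 − 0 = 11 (mod 16).
    The inverse of 9 mod 16 is 9 (since 9·9 = 81 = 5·16 + 1), so t ≡ 9·11 = 99 ≡ 3 (mod 16).
    Then x = 0 + 9·3 = 27, valid modulo lcm(9, 16) = 144: x ≡ 27 (mod 144).
  Combine with x ≡ 4 (mod 19); new modulus lcm = 2736.
    Write x = 27 + 144·t and substitute into x ≡ 4 (mod 19): 144·t ≡ 4 − 27 = -23 (mod 19).
    Reduce coefficients mod 19: 11·t ≡ 15 (mod 19).
    The inverse of 11 mod 19 is 7 (since 11·7 = 77 = 4·19 + 1), so t ≡ 7·15 = 105 ≡ 10 (mod 19).
    Then x = 27 + 144·10 = 1467, valid modulo lcm(144, 19) = 2736: x ≡ 1467 (mod 2736).
  Combine with x ≡ 7 (mod 17); new modulus lcm = 46512.
    Write x = 1467 + 2736·t and substitute into x ≡ 7 (mod 17): 2736·t ≡ 7 − 1467 = -1460 (mod 17).
    Reduce coefficients mod 17: 16·t ≡ 2 (mod 17).
    The inverse of 16 mod 17 is 16 (since 16·16 = 256 = 15·17 + 1), so t ≡ 16·2 = 32 ≡ 15 (mod 17).
    Then x = 1467 + 2736·15 = 42507, valid modulo lcm(2736, 17) = 46512: x ≡ 42507 (mod 46512).
Verify against each original: 42507 mod 9 = 0, 42507 mod 16 = 11, 42507 mod 19 = 4, 42507 mod 17 = 7.

x ≡ 42507 (mod 46512).


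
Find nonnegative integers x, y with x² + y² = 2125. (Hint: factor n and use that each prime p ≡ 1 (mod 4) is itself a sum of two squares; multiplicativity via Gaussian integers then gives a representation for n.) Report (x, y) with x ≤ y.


Step 1: Factor n = 2125 = 5^3 · 17.
Step 2: Check the mod-4 condition on each prime factor: 5 ≡ 1 (mod 4), exponent 3; 17 ≡ 1 (mod 4), exponent 1.
All primes ≡ 3 (mod 4) appear to even exponent (or don't appear), so by the two-squares theorem n IS expressible as a sum of two squares.
Step 3: Build a representation. Group n = k² · m with k = 5 and m = 5 · 17 = 85 (a product of primes ≡ 1 (mod 4)); a representation of m scales to one of n via (k·x)² + (k·y)² = k²(x² + y²). Each prime p ≡ 1 (mod 4) is itself a sum of two squares; find a² by testing p − a² for a perfect square:
  5: 5 − 1² = 4 = 2² ⇒ 5 = 1² + 2².
  17: 17 − 1² = 16 = 4² ⇒ 17 = 1² + 4².
  Combine using the Brahmagupta–Fibonacci identity (a² + b²)(c² + d²) = (ac − bd)² + (ad + bc)² = (ac + bd)² + (ad − bc)²:
  5 · 17 = 85: from (1² + 2²)(1² + 4²), take (1·1 − 2·4, 1·4 + 2·1) = (1 − 8, 4 + 2) = (-7, 6); dropping signs (only squares matter) gives (7, 6); check 7² + 6² = 49 + 36 = 85 ✓.
  Scale by k = 5: (5·7, 5·6) = (35, 30).
Step 4: Order so x ≤ y and verify: 30² + 35² = 900 + 1225 = 2125 = n. ✓

n = 2125 = 30² + 35² (one valid representation with x ≤ y).


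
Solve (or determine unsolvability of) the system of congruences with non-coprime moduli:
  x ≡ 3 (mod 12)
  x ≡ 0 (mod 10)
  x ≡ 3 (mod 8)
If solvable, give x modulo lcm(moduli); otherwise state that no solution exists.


Moduli 12, 10, 8 are not pairwise coprime, so CRT works modulo lcm(m_i) when all pairwise compatibility conditions hold.
Pairwise compatibility: gcd(m_i, m_j) must divide a_i - a_j for every pair.
Merge one congruence at a time:
  Start: x ≡ 3 (mod 12).
  Combine with x ≡ 0 (mod 10): gcd(12, 10) = 2, and 0 - 3 = -3 is NOT divisible by 2.
    ⇒ system is inconsistent (no integer solution).

No solution (the system is inconsistent).


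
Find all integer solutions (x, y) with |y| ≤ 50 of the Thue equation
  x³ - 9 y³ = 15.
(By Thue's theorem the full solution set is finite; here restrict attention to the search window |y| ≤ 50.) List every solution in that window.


The equation is x³ - 9y³ = 15. For fixed y, x³ = 9·y³ + 15, so a solution requires the RHS to be a perfect cube.
Strategy: iterate y from -50 to 50, compute RHS = 9·y³ + 15, and check whether it is a (positive or negative) perfect cube.
Check small values of y:
  y = 0: RHS = 15 is not a perfect cube.
  y = 1: RHS = 24 is not a perfect cube.
  y = -1: RHS = 6 is not a perfect cube.
  y = 2: RHS = 87 is not a perfect cube.
  y = -2: RHS = -57 is not a perfect cube.
  y = 3: RHS = 258 is not a perfect cube.
  y = -3: RHS = -228 is not a perfect cube.
Continuing the search up to |y| = 50 finds no solutions either.
No (x, y) in the scanned range satisfies the equation.

No integer solutions with |y| ≤ 50.


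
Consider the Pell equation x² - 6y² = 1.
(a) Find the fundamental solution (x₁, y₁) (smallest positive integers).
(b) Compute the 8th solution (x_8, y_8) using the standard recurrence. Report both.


Step 1: Find the fundamental solution (x₁, y₁) of x² - 6y² = 1.
  Expand √6 as a continued fraction. a₀ = ⌊√6⌋ = 2; iterate m_{k+1} = d_k·a_k − m_k, d_{k+1} = (6 − m_{k+1}²)/d_k, a_{k+1} = ⌊(a₀ + m_{k+1})/d_{k+1}⌋ (starting m₀ = 0, d₀ = 1), with convergents p_k = a_k·p_{k-1} + p_{k-2}, q_k = a_k·q_{k-1} + q_{k-2} (p₋₁ = 1, q₋₁ = 0):
  k = 0: a₀ = 2; p₀/q₀ = 2/1; p₀² − 6·q₀² = 4 − 6 = -2.
  k = 1: m = 2, d = 2, a = ⌊(2 + 2)/2⌋ = 2; p/q = (2·2 + 1)/(2·1 + 0) = 5/2; p² − 6·q² = 25 − 24 = 1.
  The first convergent with p² − 6·q² = 1 gives the fundamental solution (x₁, y₁) = (5, 2).
Step 2: Apply the recurrence (x_{n+1}, y_{n+1}) = (x₁x_n + 6y₁y_n, x₁y_n + y₁x_n) repeatedly.
  From (x_1, y_1) = (5, 2): x_2 = 5·5 + 6·2·2 = 49; y_2 = 5·2 + 2·5 = 20.
  From (x_2, y_2) = (49, 20): x_3 = 5·49 + 6·2·20 = 485; y_3 = 5·20 + 2·49 = 198.
  From (x_3, y_3) = (485, 198): x_4 = 5·485 + 6·2·198 = 4801; y_4 = 5·198 + 2·485 = 1960.
  From (x_4, y_4) = (4801, 1960): x_5 = 5·4801 + 6·2·1960 = 47525; y_5 = 5·1960 + 2·4801 = 19402.
  From (x_5, y_5) = (47525, 19402): x_6 = 5·47525 + 6·2·19402 = 470449; y_6 = 5·19402 + 2·47525 = 192060.
  From (x_6, y_6) = (470449, 192060): x_7 = 5·470449 + 6·2·192060 = 4656965; y_7 = 5·192060 + 2·470449 = 1901198.
  From (x_7, y_7) = (4656965, 1901198): x_8 = 5·4656965 + 6·2·1901198 = 46099201; y_8 = 5·1901198 + 2·4656965 = 18819920.
Step 3: Verify x_8² - 6·y_8² = 2125136332838401 - 2125136332838400 = 1 (should be 1). ✓

(x_1, y_1) = (5, 2); (x_8, y_8) = (46099201, 18819920).


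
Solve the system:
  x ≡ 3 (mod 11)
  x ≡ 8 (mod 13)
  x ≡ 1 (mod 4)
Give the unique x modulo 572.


Moduli 11, 13, 4 are pairwise coprime; by CRT there is a unique solution modulo M = 11 · 13 · 4 = 572.
Solve pairwise, accumulating the modulus:
  Start with x ≡ 3 (mod 11).
  Combine with x ≡ 8 (mod 13): since gcd(11, 13) = 1, we get a unique residue mod 143.
    Write x = 3 + 11·t and substitute into x ≡ 8 (mod 13): 11·t ≡ 8 − 3 = 5 (mod 13).
    The inverse of 11 mod 13 is 6 (since 11·6 = 66 = 5·13 + 1), so t ≡ 6·5 = 30 ≡ 4 (mod 13).
    Then x = 3 + 11·4 = 47, valid modulo lcm(11, 13) = 143: x ≡ 47 (mod 143).
  Combine with x ≡ 1 (mod 4): since gcd(143, 4) = 1, we get a unique residue mod 572.
    Write x = 47 + 143·t and substitute into x ≡ 1 (mod 4): 143·t ≡ 1 − 47 = -46 (mod 4).
    Reduce coefficients mod 4: 3·t ≡ 2 (mod 4).
    The inverse of 3 mod 4 is 3 (since 3·3 = 9 = 2·4 + 1), so t ≡ 3·2 = 6 ≡ 2 (mod 4).
    Then x = 47 + 143·2 = 333, valid modulo lcm(143, 4) = 572: x ≡ 333 (mod 572).
Verify: 333 mod 11 = 3 ✓, 333 mod 13 = 8 ✓, 333 mod 4 = 1 ✓.

x ≡ 333 (mod 572).


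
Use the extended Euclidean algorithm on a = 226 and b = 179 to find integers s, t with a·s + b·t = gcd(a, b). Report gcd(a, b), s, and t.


Euclidean algorithm on (226, 179) — divide until remainder is 0:
  226 = 1 · 179 + 47
  179 = 3 · 47 + 38
  47 = 1 · 38 + 9
  38 = 4 · 9 + 2
  9 = 4 · 2 + 1
  2 = 2 · 1 + 0
gcd(226, 179) = 1.
Track Bezout coefficients alongside the remainders: start with r₀ = 226 = a·1 + b·0 (s = 1, t = 0) and r₁ = 179 = a·0 + b·1 (s = 0, t = 1); each new remainder r_{k+1} = r_{k-1} − q_k·r_k inherits s_{k+1} = s_{k-1} − q_k·s_k, t_{k+1} = t_{k-1} − q_k·t_k, so r_k = a·s_k + b·t_k at every step:
  q = 1: r = 47, s = 1 − 1·0 = 1, t = 0 − 1·1 = -1  (check: 226·1 + 179·(-1) = 47)
  q = 3: r = 38, s = 0 − 3·1 = -3, t = 1 − 3·(-1) = 4  (check: 226·(-3) + 179·4 = 38)
  q = 1: r = 9, s = 1 − 1·(-3) = 4, t = -1 − 1·4 = -5  (check: 226·4 + 179·(-5) = 9)
  q = 4: r = 2, s = -3 − 4·4 = -19, t = 4 − 4·(-5) = 24  (check: 226·(-19) + 179·24 = 2)
  q = 4: r = 1, s = 4 − 4·(-19) = 80, t = -5 − 4·24 = -101  (check: 226·80 + 179·(-101) = 1)
The row with r = 1 (the gcd) gives the Bezout coefficients s = 80, t = -101.
Result: 226 · (80) + 179 · (-101) = 1.

gcd(226, 179) = 1; s = 80, t = -101 (check: 226·80 + 179·(-101) = 1).


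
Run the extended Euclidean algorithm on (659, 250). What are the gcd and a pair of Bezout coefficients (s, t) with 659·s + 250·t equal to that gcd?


Euclidean algorithm on (659, 250) — divide until remainder is 0:
  659 = 2 · 250 + 159
  250 = 1 · 159 + 91
  159 = 1 · 91 + 68
  91 = 1 · 68 + 23
  68 = 2 · 23 + 22
  23 = 1 · 22 + 1
  22 = 22 · 1 + 0
gcd(659, 250) = 1.
Track Bezout coefficients alongside the remainders: start with r₀ = 659 = a·1 + b·0 (s = 1, t = 0) and r₁ = 250 = a·0 + b·1 (s = 0, t = 1); each new remainder r_{k+1} = r_{k-1} − q_k·r_k inherits s_{k+1} = s_{k-1} − q_k·s_k, t_{k+1} = t_{k-1} − q_k·t_k, so r_k = a·s_k + b·t_k at every step:
  q = 2: r = 159, s = 1 − 2·0 = 1, t = 0 − 2·1 = -2  (check: 659·1 + 250·(-2) = 159)
  q = 1: r = 91, s = 0 − 1·1 = -1, t = 1 − 1·(-2) = 3  (check: 659·(-1) + 250·3 = 91)
  q = 1: r = 68, s = 1 − 1·(-1) = 2, t = -2 − 1·3 = -5  (check: 659·2 + 250·(-5) = 68)
  q = 1: r = 23, s = -1 − 1·2 = -3, t = 3 − 1·(-5) = 8  (check: 659·(-3) + 250·8 = 23)
  q = 2: r = 22, s = 2 − 2·(-3) = 8, t = -5 − 2·8 = -21  (check: 659·8 + 250·(-21) = 22)
  q = 1: r = 1, s = -3 − 1·8 = -11, t = 8 − 1·(-21) = 29  (check: 659·(-11) + 250·29 = 1)
The row with r = 1 (the gcd) gives the Bezout coefficients s = -11, t = 29.
Result: 659 · (-11) + 250 · (29) = 1.

gcd(659, 250) = 1; s = -11, t = 29 (check: 659·(-11) + 250·29 = 1).


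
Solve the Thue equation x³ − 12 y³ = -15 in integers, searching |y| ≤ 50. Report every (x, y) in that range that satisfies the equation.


The equation is x³ - 12y³ = -15. For fixed y, x³ = 12·y³ − 15, so a solution requires the RHS to be a perfect cube.
Strategy: iterate y from -50 to 50, compute RHS = 12·y³ − 15, and check whether it is a (positive or negative) perfect cube.
Check small values of y:
  y = 0: RHS = -15 is not a perfect cube.
  y = 1: RHS = -3 is not a perfect cube.
  y = -1: RHS = -27 = (-3)³ ⇒ x = -3 works.
  y = 2: RHS = 81 is not a perfect cube.
  y = -2: RHS = -111 is not a perfect cube.
  y = 3: RHS = 309 is not a perfect cube.
  y = -3: RHS = -339 is not a perfect cube.
Continuing the search up to |y| = 50 finds no further solutions beyond those listed.
Collected solutions: (-3, -1).

Solutions (with |y| ≤ 50): (-3, -1).


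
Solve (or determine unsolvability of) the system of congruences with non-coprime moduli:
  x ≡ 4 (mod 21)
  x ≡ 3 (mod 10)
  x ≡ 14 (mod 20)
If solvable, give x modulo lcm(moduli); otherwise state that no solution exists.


Moduli 21, 10, 20 are not pairwise coprime, so CRT works modulo lcm(m_i) when all pairwise compatibility conditions hold.
Pairwise compatibility: gcd(m_i, m_j) must divide a_i - a_j for every pair.
Merge one congruence at a time:
  Start: x ≡ 4 (mod 21).
  Combine with x ≡ 3 (mod 10): gcd(21, 10) = 1; 3 - 4 = -1, which IS divisible by 1, so compatible.
    Write x = 4 + 21·t and substitute into x ≡ 3 (mod 10): 21·t ≡ 3 − 4 = -1 (mod 10).
    Reduce coefficients mod 10: 1·t ≡ 9 (mod 10).
    So t ≡ 9 (mod 10).
    Then x = 4 + 21·9 = 193, valid modulo lcm(21, 10) = 210: x ≡ 193 (mod 210).
  Combine with x ≡ 14 (mod 20): gcd(210, 20) = 10, and 14 - 193 = -179 is NOT divisible by 10.
    ⇒ system is inconsistent (no integer solution).

No solution (the system is inconsistent).


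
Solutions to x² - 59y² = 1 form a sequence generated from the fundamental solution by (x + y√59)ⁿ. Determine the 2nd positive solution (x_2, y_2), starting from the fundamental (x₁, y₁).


Step 1: Find the fundamental solution (x₁, y₁) of x² - 59y² = 1.
  Expand √59 as a continued fraction. a₀ = ⌊√59⌋ = 7; iterate m_{k+1} = d_k·a_k − m_k, d_{k+1} = (59 − m_{k+1}²)/d_k, a_{k+1} = ⌊(a₀ + m_{k+1})/d_{k+1}⌋ (starting m₀ = 0, d₀ = 1), with convergents p_k = a_k·p_{k-1} + p_{k-2}, q_k = a_k·q_{k-1} + q_{k-2} (p₋₁ = 1, q₋₁ = 0):
  k = 0: a₀ = 7; p₀/q₀ = 7/1; p₀² − 59·q₀² = 49 − 59 = -10.
  k = 1: m = 7, d = 10, a = ⌊(7 + 7)/10⌋ = 1; p/q = (1·7 + 1)/(1·1 + 0) = 8/1; p² − 59·q² = 64 − 59 = 5.
  k = 2: m = 3, d = 5, a = ⌊(7 + 3)/5⌋ = 2; p/q = (2·8 + 7)/(2·1 + 1) = 23/3; p² − 59·q² = 529 − 531 = -2.
  k = 3: m = 7, d = 2, a = ⌊(7 + 7)/2⌋ = 7; p/q = (7·23 + 8)/(7·3 + 1) = 169/22; p² − 59·q² = 28561 − 28556 = 5.
  k = 4: m = 7, d = 5, a = ⌊(7 + 7)/5⌋ = 2; p/q = (2·169 + 23)/(2·22 + 3) = 361/47; p² − 59·q² = 130321 − 130331 = -10.
  k = 5: m = 3, d = 10, a = ⌊(7 + 3)/10⌋ = 1; p/q = (1·361 + 169)/(1·47 + 22) = 530/69; p² − 59·q² = 280900 − 280899 = 1.
  The first convergent with p² − 59·q² = 1 gives the fundamental solution (x₁, y₁) = (530, 69).
Step 2: Apply the recurrence (x_{n+1}, y_{n+1}) = (x₁x_n + 59y₁y_n, x₁y_n + y₁x_n) repeatedly.
  From (x_1, y_1) = (530, 69): x_2 = 530·530 + 59·69·69 = 561799; y_2 = 530·69 + 69·530 = 73140.
Step 3: Verify x_2² - 59·y_2² = 315618116401 - 315618116400 = 1 (should be 1). ✓

(x_1, y_1) = (530, 69); (x_2, y_2) = (561799, 73140).


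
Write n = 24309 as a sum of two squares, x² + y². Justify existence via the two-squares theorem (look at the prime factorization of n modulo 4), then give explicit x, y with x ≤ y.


Step 1: Factor n = 24309 = 3^2 · 37 · 73.
Step 2: Check the mod-4 condition on each prime factor: 3 ≡ 3 (mod 4), exponent 2 (must be even); 37 ≡ 1 (mod 4), exponent 1; 73 ≡ 1 (mod 4), exponent 1.
All primes ≡ 3 (mod 4) appear to even exponent (or don't appear), so by the two-squares theorem n IS expressible as a sum of two squares.
Step 3: Build a representation. Group n = k² · m with k = 3 and m = 37 · 73 = 2701 (a product of primes ≡ 1 (mod 4)); a representation of m scales to one of n via (k·x)² + (k·y)² = k²(x² + y²). Each prime p ≡ 1 (mod 4) is itself a sum of two squares; find a² by testing p − a² for a perfect square:
  37: 37 − 1² = 36 = 6² ⇒ 37 = 1² + 6².
  73: 73 − 1² = 72, 73 − 2² = 69, 73 − 3² = 64 = 8² ⇒ 73 = 3² + 8².
  Combine using the Brahmagupta–Fibonacci identity (a² + b²)(c² + d²) = (ac − bd)² + (ad + bc)² = (ac + bd)² + (ad − bc)²:
  37 · 73 = 2701: from (1² + 6²)(3² + 8²), take (1·3 − 6·8, 1·8 + 6·3) = (3 − 48, 8 + 18) = (-45, 26); dropping signs (only squares matter) gives (45, 26); check 45² + 26² = 2025 + 676 = 2701 ✓.
  Scale by k = 3: (3·45, 3·26) = (135, 78).
Step 4: Order so x ≤ y and verify: 78² + 135² = 6084 + 18225 = 24309 = n. ✓

n = 24309 = 78² + 135² (one valid representation with x ≤ y).


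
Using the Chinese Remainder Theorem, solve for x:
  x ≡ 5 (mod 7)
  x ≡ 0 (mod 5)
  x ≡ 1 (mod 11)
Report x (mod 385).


Moduli 7, 5, 11 are pairwise coprime; by CRT there is a unique solution modulo M = 7 · 5 · 11 = 385.
Solve pairwise, accumulating the modulus:
  Start with x ≡ 5 (mod 7).
  Combine with x ≡ 0 (mod 5): since gcd(7, 5) = 1, we get a unique residue mod 35.
    Write x = 5 + 7·t and substitute into x ≡ 0 (mod 5): 7·t ≡ 0 − 5 = -5 (mod 5).
    Reduce coefficients mod 5: 2·t ≡ 0 (mod 5).
    The inverse of 2 mod 5 is 3 (since 2·3 = 6 = 1·5 + 1), so t ≡ 3·0 = 0 ≡ 0 (mod 5).
    Then x = 5 + 7·0 = 5, valid modulo lcm(7, 5) = 35: x ≡ 5 (mod 35).
  Combine with x ≡ 1 (mod 11): since gcd(35, 11) = 1, we get a unique residue mod 385.
    Write x = 5 + 35·t and substitute into x ≡ 1 (mod 11): 35·t ≡ 1 − 5 = -4 (mod 11).
    Reduce coefficients mod 11: 2·t ≡ 7 (mod 11).
    The inverse of 2 mod 11 is 6 (since 2·6 = 12 = 1·11 + 1), so t ≡ 6·7 = 42 ≡ 9 (mod 11).
    Then x = 5 + 35·9 = 320, valid modulo lcm(35, 11) = 385: x ≡ 320 (mod 385).
Verify: 320 mod 7 = 5 ✓, 320 mod 5 = 0 ✓, 320 mod 11 = 1 ✓.

x ≡ 320 (mod 385).


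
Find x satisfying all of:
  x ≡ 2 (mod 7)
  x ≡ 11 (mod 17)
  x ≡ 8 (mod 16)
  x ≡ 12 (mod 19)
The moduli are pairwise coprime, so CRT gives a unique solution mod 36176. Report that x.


Product of moduli M = 7 · 17 · 16 · 19 = 36176.
Merge one congruence at a time:
  Start: x ≡ 2 (mod 7).
  Combine with x ≡ 11 (mod 17); new modulus lcm = 119.
    Write x = 2 + 7·t and substitute into x ≡ 11 (mod 17): 7·t ≡ 11 − 2 = 9 (mod 17).
    The inverse of 7 mod 17 is 5 (since 7·5 = 35 = 2·17 + 1), so t ≡ 5·9 = 45 ≡ 11 (mod 17).
    Then x = 2 + 7·11 = 79, valid modulo lcm(7, 17) = 119: x ≡ 79 (mod 119).
  Combine with x ≡ 8 (mod 16); new modulus lcm = 1904.
    Write x = 79 + 119·t and substitute into x ≡ 8 (mod 16): 119·t ≡ 8 − 79 = -71 (mod 16).
    Reduce coefficients mod 16: 7·t ≡ 9 (mod 16).
    The inverse of 7 mod 16 is 7 (since 7·7 = 49 = 3·16 + 1), so t ≡ 7·9 = 63 ≡ 15 (mod 16).
    Then x = 79 + 119·15 = 1864, valid modulo lcm(119, 16) = 1904: x ≡ 1864 (mod 1904).
  Combine with x ≡ 12 (mod 19); new modulus lcm = 36176.
    Write x = 1864 + 1904·t and substitute into x ≡ 12 (mod 19): 1904·t ≡ 12 − 1864 = -1852 (mod 19).
    Reduce coefficients mod 19: 4·t ≡ 10 (mod 19).
    The inverse of 4 mod 19 is 5 (since 4·5 = 20 = 1·19 + 1), so t ≡ 5·10 = 50 ≡ 12 (mod 19).
    Then x = 1864 + 1904·12 = 24712, valid modulo lcm(1904, 19) = 36176: x ≡ 24712 (mod 36176).
Verify against each original: 24712 mod 7 = 2, 24712 mod 17 = 11, 24712 mod 16 = 8, 24712 mod 19 = 12.

x ≡ 24712 (mod 36176).


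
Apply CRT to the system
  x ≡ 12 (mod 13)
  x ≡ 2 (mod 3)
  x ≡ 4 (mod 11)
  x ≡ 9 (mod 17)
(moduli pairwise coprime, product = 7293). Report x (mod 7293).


Product of moduli M = 13 · 3 · 11 · 17 = 7293.
Merge one congruence at a time:
  Start: x ≡ 12 (mod 13).
  Combine with x ≡ 2 (mod 3); new modulus lcm = 39.
    Write x = 12 + 13·t and substitute into x ≡ 2 (mod 3): 13·t ≡ 2 − 12 = -10 (mod 3).
    Reduce coefficients mod 3: 1·t ≡ 2 (mod 3).
    So t ≡ 2 (mod 3).
    Then x = 12 + 13·2 = 38, valid modulo lcm(13, 3) = 39: x ≡ 38 (mod 39).
  Combine with x ≡ 4 (mod 11); new modulus lcm = 429.
    Write x = 38 + 39·t and substitute into x ≡ 4 (mod 11): 39·t ≡ 4 − 38 = -34 (mod 11).
    Reduce coefficients mod 11: 6·t ≡ 10 (mod 11).
    The inverse of 6 mod 11 is 2 (since 6·2 = 12 = 1·11 + 1), so t ≡ 2·10 = 20 ≡ 9 (mod 11).
    Then x = 38 + 39·9 = 389, valid modulo lcm(39, 11) = 429: x ≡ 389 (mod 429).
  Combine with x ≡ 9 (mod 17); new modulus lcm = 7293.
    Write x = 389 + 429·t and substitute into x ≡ 9 (mod 17): 429·t ≡ 9 − 389 = -380 (mod 17).
    Reduce coefficients mod 17: 4·t ≡ 11 (mod 17).
    The inverse of 4 mod 17 is 13 (since 4·13 = 52 = 3·17 + 1), so t ≡ 13·11 = 143 ≡ 7 (mod 17).
    Then x = 389 + 429·7 = 3392, valid modulo lcm(429, 17) = 7293: x ≡ 3392 (mod 7293).
Verify against each original: 3392 mod 13 = 12, 3392 mod 3 = 2, 3392 mod 11 = 4, 3392 mod 17 = 9.

x ≡ 3392 (mod 7293).


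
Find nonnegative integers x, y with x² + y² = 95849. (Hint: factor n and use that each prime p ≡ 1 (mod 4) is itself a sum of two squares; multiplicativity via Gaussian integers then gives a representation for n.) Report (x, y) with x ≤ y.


Step 1: Factor n = 95849 = 13 · 73 · 101.
Step 2: Check the mod-4 condition on each prime factor: 13 ≡ 1 (mod 4), exponent 1; 73 ≡ 1 (mod 4), exponent 1; 101 ≡ 1 (mod 4), exponent 1.
All primes ≡ 3 (mod 4) appear to even exponent (or don't appear), so by the two-squares theorem n IS expressible as a sum of two squares.
Step 3: Build a representation. Here n = 13 · 73 · 101 is a product of primes ≡ 1 (mod 4). Each prime p ≡ 1 (mod 4) is itself a sum of two squares; find a² by testing p − a² for a perfect square:
  13: 13 − 1² = 12, 13 − 2² = 9 = 3² ⇒ 13 = 2² + 3².
  73: 73 − 1² = 72, 73 − 2² = 69, 73 − 3² = 64 = 8² ⇒ 73 = 3² + 8².
  101: 101 − 1² = 100 = 10² ⇒ 101 = 1² + 10².
  Combine using the Brahmagupta–Fibonacci identity (a² + b²)(c² + d²) = (ac − bd)² + (ad + bc)² = (ac + bd)² + (ad − bc)²:
  13 · 73 = 949: from (2² + 3²)(3² + 8²), take (2·3 − 3·8, 2·8 + 3·3) = (6 − 24, 16 + 9) = (-18, 25); dropping signs (only squares matter) gives (18, 25); check 18² + 25² = 324 + 625 = 949 ✓.
  949 · 101 = 95849: from (18² + 25²)(1² + 10²), take (18·1 − 25·10, 18·10 + 25·1) = (18 − 250, 180 + 25) = (-232, 205); dropping signs (only squares matter) gives (232, 205); check 232² + 205² = 53824 + 42025 = 95849 ✓.
Step 4: Order so x ≤ y and verify: 205² + 232² = 42025 + 53824 = 95849 = n. ✓

n = 95849 = 205² + 232² (one valid representation with x ≤ y).


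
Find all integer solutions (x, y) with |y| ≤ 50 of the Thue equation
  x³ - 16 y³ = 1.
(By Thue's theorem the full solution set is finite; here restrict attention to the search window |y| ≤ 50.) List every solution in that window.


The equation is x³ - 16y³ = 1. For fixed y, x³ = 16·y³ + 1, so a solution requires the RHS to be a perfect cube.
Strategy: iterate y from -50 to 50, compute RHS = 16·y³ + 1, and check whether it is a (positive or negative) perfect cube.
Check small values of y:
  y = 0: RHS = 1 = (1)³ ⇒ x = 1 works.
  y = 1: RHS = 17 is not a perfect cube.
  y = -1: RHS = -15 is not a perfect cube.
  y = 2: RHS = 129 is not a perfect cube.
  y = -2: RHS = -127 is not a perfect cube.
  y = 3: RHS = 433 is not a perfect cube.
  y = -3: RHS = -431 is not a perfect cube.
Continuing the search up to |y| = 50 finds no further solutions beyond those listed.
Collected solutions: (1, 0).

Solutions (with |y| ≤ 50): (1, 0).


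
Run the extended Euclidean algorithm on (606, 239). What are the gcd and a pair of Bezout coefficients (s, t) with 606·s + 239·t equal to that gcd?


Euclidean algorithm on (606, 239) — divide until remainder is 0:
  606 = 2 · 239 + 128
  239 = 1 · 128 + 111
  128 = 1 · 111 + 17
  111 = 6 · 17 + 9
  17 = 1 · 9 + 8
  9 = 1 · 8 + 1
  8 = 8 · 1 + 0
gcd(606, 239) = 1.
Track Bezout coefficients alongside the remainders: start with r₀ = 606 = a·1 + b·0 (s = 1, t = 0) and r₁ = 239 = a·0 + b·1 (s = 0, t = 1); each new remainder r_{k+1} = r_{k-1} − q_k·r_k inherits s_{k+1} = s_{k-1} − q_k·s_k, t_{k+1} = t_{k-1} − q_k·t_k, so r_k = a·s_k + b·t_k at every step:
  q = 2: r = 128, s = 1 − 2·0 = 1, t = 0 − 2·1 = -2  (check: 606·1 + 239·(-2) = 128)
  q = 1: r = 111, s = 0 − 1·1 = -1, t = 1 − 1·(-2) = 3  (check: 606·(-1) + 239·3 = 111)
  q = 1: r = 17, s = 1 − 1·(-1) = 2, t = -2 − 1·3 = -5  (check: 606·2 + 239·(-5) = 17)
  q = 6: r = 9, s = -1 − 6·2 = -13, t = 3 − 6·(-5) = 33  (check: 606·(-13) + 239·33 = 9)
  q = 1: r = 8, s = 2 − 1·(-13) = 15, t = -5 − 1·33 = -38  (check: 606·15 + 239·(-38) = 8)
  q = 1: r = 1, s = -13 − 1·15 = -28, t = 33 − 1·(-38) = 71  (check: 606·(-28) + 239·71 = 1)
The row with r = 1 (the gcd) gives the Bezout coefficients s = -28, t = 71.
Result: 606 · (-28) + 239 · (71) = 1.

gcd(606, 239) = 1; s = -28, t = 71 (check: 606·(-28) + 239·71 = 1).


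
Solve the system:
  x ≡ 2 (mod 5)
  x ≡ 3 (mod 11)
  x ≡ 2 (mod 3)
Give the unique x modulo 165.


Moduli 5, 11, 3 are pairwise coprime; by CRT there is a unique solution modulo M = 5 · 11 · 3 = 165.
Solve pairwise, accumulating the modulus:
  Start with x ≡ 2 (mod 5).
  Combine with x ≡ 3 (mod 11): since gcd(5, 11) = 1, we get a unique residue mod 55.
    Write x = 2 + 5·t and substitute into x ≡ 3 (mod 11): 5·t ≡ 3 − 2 = 1 (mod 11).
    The inverse of 5 mod 11 is 9 (since 5·9 = 45 = 4·11 + 1), so t ≡ 9·1 = 9 ≡ 9 (mod 11).
    Then x = 2 + 5·9 = 47, valid modulo lcm(5, 11) = 55: x ≡ 47 (mod 55).
  Combine with x ≡ 2 (mod 3): since gcd(55, 3) = 1, we get a unique residue mod 165.
    Write x = 47 + 55·t and substitute into x ≡ 2 (mod 3): 55·t ≡ 2 − 47 = -45 (mod 3).
    Reduce coefficients mod 3: 1·t ≡ 0 (mod 3).
    So t ≡ 0 (mod 3).
    Then x = 47 + 55·0 = 47, valid modulo lcm(55, 3) = 165: x ≡ 47 (mod 165).
Verify: 47 mod 5 = 2 ✓, 47 mod 11 = 3 ✓, 47 mod 3 = 2 ✓.

x ≡ 47 (mod 165).
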